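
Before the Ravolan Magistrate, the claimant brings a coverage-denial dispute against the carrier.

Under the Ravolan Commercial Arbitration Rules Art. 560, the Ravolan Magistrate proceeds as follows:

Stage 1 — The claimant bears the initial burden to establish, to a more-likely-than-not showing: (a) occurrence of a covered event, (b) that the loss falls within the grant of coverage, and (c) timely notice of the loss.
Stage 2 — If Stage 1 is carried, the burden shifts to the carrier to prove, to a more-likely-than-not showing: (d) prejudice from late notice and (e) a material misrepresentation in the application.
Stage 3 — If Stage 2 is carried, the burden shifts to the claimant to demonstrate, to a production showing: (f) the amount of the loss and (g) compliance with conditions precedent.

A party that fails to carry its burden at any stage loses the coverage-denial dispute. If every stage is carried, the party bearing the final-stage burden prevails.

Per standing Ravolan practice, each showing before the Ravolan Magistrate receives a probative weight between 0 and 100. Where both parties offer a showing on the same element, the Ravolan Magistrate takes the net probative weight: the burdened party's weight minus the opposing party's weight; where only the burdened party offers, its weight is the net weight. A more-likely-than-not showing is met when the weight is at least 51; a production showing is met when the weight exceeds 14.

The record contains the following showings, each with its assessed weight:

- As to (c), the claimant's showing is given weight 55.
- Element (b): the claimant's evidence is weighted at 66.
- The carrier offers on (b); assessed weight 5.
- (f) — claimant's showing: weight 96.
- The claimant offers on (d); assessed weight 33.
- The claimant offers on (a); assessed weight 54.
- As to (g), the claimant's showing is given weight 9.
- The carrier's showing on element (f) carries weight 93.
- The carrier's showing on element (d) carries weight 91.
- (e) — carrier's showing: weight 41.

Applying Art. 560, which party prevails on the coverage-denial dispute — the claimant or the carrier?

Stage 1 — burden on claimant; standard: a more-likely-than-not showing (weight is at least 51).
    (a): 54 ≥ 51 [met]
    (b): 66 − 5 = 61 ≥ 51 [met]
    (c): 55 ≥ 51 [met]
  All elements met. The burden passes to the carrier.
Stage 2 — burden on carrier; standard: a more-likely-than-not showing (weight is at least 51).
    (d): 91 − 33 = 58 ≥ 51 [met]
    (e): 41 < 51 [not met]
  The carrier does not carry Stage 2.
So the claimant prevails.

claimant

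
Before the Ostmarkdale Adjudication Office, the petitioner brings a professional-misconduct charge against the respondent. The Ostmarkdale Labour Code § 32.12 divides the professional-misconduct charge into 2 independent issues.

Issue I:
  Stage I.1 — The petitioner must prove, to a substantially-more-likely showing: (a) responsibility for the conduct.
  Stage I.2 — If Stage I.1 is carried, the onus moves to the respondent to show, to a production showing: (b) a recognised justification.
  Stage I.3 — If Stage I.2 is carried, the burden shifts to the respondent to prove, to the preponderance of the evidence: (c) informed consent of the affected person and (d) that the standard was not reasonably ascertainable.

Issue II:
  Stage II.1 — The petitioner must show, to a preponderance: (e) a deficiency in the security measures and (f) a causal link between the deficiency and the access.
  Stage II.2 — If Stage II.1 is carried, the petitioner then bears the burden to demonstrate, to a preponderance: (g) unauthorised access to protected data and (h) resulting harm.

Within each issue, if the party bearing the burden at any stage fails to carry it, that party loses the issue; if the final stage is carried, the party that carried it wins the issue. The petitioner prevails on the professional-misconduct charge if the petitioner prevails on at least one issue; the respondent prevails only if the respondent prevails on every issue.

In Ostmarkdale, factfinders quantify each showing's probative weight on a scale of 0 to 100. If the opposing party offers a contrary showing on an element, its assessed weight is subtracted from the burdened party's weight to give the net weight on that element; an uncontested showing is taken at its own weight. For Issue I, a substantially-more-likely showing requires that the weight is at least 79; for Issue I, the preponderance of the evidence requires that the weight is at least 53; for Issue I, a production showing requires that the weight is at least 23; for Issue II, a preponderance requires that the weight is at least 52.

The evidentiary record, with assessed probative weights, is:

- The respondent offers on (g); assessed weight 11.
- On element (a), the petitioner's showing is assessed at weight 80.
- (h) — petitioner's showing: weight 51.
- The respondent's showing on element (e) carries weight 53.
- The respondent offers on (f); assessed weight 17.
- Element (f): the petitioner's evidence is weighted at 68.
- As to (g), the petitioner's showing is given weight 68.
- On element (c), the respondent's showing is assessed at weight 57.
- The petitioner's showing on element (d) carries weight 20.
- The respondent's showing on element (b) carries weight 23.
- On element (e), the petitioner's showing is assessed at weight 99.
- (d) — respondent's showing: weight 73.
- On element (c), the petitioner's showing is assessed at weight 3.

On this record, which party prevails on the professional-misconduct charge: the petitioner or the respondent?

— Issue I —
At Stage I.1 the petitioner must meet a substantially-more-likely showing (weight is at least 79): on (a) the weight is 80, ≥ 79, so (a) meets the standard.
  Stage I.1 is satisfied; the onus moves to the respondent.
At Stage I.2 the respondent must meet a production showing (weight is at least 23): on (b) the weight is 23, ≥ 23, so (b) meets the standard.
  Stage I.2 is satisfied; the respondent continues to bear the burden.
At Stage I.3 the respondent must meet the preponderance of the evidence (weight is at least 53): on (c) the weight is 57 less the opposing 3 gives net 54, ≥ 53, so (c) meets the standard; on (d) the weight is 73 less the opposing 20 gives net 53, ≥ 53, so (d) meets the standard.
  Stage I.3 carried; the final stage is satisfied.
All stages carried — the respondent prevails on this issue.
— Issue II —
Stage II.1 (petitioner, a preponderance, weight is at least 52): (e) net 99−53=46 < 52 — fails; (f) net 68−17=51 < 52 — fails.
  Stage II.1 not carried; the petitioner fails its burden.
The analysis ends at Stage II.1; the respondent prevails on this issue.
Per-issue: Issue I → respondent; Issue II → respondent. The petitioner must prevail on at least one issue; overall, the respondent prevails.

respondent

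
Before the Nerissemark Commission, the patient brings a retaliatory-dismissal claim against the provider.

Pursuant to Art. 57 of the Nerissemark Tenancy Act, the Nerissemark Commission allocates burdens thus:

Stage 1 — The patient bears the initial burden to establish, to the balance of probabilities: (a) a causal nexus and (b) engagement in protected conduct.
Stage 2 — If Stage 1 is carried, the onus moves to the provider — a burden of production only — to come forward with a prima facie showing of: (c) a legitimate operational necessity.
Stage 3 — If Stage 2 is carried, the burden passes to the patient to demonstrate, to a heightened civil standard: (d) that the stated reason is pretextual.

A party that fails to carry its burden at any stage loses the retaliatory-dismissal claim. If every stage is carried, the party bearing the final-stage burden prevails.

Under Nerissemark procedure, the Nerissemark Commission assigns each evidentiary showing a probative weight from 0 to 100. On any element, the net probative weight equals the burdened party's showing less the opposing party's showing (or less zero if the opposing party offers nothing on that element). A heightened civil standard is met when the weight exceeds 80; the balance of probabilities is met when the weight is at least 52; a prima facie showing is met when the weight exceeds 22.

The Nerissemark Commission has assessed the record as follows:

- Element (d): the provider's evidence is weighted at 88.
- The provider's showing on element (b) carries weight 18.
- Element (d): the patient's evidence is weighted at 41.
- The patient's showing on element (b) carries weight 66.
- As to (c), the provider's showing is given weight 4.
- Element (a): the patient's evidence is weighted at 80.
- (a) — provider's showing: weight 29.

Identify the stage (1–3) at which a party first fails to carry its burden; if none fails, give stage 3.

Stage 1 — burden on patient; standard: the balance of probabilities (weight is at least 52).
    (a): 80 − 29 = 51 < 52 [not met]
    (b): 66 − 18 = 48 < 52 [not met]
  Not every element is met, so the patient fails to carry Stage 1.
So the provider prevails.

stage 1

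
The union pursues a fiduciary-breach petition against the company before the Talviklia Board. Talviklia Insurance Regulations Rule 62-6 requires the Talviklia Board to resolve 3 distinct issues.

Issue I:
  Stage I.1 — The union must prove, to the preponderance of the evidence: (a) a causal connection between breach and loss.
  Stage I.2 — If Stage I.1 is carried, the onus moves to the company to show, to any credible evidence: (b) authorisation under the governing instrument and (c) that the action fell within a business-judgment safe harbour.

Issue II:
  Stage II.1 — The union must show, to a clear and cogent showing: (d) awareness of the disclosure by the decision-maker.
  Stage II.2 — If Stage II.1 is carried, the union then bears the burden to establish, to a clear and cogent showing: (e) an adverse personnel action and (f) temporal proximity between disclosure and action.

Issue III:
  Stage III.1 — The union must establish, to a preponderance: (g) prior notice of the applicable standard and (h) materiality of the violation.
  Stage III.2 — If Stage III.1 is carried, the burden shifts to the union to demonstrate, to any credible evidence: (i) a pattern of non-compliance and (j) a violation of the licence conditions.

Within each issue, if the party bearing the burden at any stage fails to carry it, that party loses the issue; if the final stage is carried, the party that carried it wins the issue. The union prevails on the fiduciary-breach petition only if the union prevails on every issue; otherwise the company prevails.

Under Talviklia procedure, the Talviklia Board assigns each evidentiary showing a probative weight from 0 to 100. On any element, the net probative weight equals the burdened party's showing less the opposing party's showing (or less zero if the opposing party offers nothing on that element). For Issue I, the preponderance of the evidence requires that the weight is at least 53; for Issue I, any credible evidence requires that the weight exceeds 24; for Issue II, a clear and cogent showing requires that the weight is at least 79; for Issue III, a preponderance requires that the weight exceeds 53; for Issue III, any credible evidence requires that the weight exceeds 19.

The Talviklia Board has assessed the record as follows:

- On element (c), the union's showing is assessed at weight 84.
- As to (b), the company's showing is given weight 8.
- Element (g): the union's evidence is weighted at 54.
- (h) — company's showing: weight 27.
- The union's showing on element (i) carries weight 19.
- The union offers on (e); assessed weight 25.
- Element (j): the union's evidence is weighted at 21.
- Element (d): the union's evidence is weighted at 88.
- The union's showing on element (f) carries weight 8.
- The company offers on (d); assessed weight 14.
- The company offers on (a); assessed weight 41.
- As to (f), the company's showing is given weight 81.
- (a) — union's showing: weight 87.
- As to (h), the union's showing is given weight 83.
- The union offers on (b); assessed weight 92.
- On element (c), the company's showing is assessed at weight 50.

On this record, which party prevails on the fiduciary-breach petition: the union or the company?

company

— Issue I —
Stage I.1 (union, the preponderance of the evidence, weight is at least 53): (a) net 87−41=46 < 53 — fails.
  Not every element is met, so the union fails to carry Stage I.1.
The company prevails on this issue.
— Issue II —
Stage II.1 — burden on union; standard: a clear and cogent showing (weight is at least 79).
    (d): 88 − 14 = 74 < 79 [not met]
  Stage II.1 not carried; the union fails its burden.
So the company prevails on this issue.
— Issue III —
Stage III.1 (union, a preponderance, weight exceeds 53): (g) 54 > 53 — meets; (h) net 83−27=56 > 53 — meets.
  Stage III.1 carried; the burden remains with the union.
Stage III.2 (union, any credible evidence, weight exceeds 19): (i) 19 ≤ 19 — fails; (j) 21 > 19 — meets.
  The union does not carry Stage III.2.
So the company prevails on this issue.
Per-issue: Issue I → company; Issue II → company; Issue III → company. The union must prevail on every issue; overall, the company prevails.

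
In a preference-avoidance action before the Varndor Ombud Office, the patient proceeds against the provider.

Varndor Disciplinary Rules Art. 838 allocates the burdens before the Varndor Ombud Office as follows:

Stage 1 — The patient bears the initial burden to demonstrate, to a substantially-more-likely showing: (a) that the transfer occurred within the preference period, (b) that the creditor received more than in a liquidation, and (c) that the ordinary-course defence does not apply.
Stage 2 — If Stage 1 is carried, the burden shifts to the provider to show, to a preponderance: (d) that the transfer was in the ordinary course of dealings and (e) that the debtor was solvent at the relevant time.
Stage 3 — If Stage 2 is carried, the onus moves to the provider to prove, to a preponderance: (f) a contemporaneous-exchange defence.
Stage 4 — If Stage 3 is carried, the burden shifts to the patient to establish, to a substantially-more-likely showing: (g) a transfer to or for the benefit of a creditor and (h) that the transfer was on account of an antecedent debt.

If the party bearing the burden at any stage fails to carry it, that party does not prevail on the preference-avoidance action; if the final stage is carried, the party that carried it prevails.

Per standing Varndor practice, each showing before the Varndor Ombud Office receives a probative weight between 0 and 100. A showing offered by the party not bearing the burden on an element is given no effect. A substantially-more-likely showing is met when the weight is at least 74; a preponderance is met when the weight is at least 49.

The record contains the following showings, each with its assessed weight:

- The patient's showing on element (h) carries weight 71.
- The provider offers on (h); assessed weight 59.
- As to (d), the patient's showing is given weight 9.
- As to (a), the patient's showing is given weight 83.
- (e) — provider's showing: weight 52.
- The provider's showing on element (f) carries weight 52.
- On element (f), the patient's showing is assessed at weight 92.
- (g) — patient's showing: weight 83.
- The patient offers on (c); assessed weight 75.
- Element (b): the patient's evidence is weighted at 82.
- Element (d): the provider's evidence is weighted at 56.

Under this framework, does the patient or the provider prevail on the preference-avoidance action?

provider

Stage 1 — burden on patient; standard: a substantially-more-likely showing (weight is at least 74).
    (a): 83 ≥ 74 [met]
    (b): 82 ≥ 74 [met]
    (c): 75 ≥ 74 [met]
  The patient carries Stage 1; the provider now bears the burden.
Stage 2 — burden on provider; standard: a preponderance (weight is at least 49).
    (d): 56 (patient's 9 disregarded) ≥ 49 [met]
    (e): 52 ≥ 49 [met]
  Stage 2 is satisfied; the provider continues to bear the burden.
Stage 3 — burden on provider; standard: a preponderance (weight is at least 49).
    (f): 52 (patient's 92 disregarded) ≥ 49 [met]
  Stage 3 is satisfied; the onus moves to the patient.
Stage 4 — burden on patient; standard: a substantially-more-likely showing (weight is at least 74).
    (g): 83 ≥ 74 [met]
    (h): 71 (provider's 59 disregarded) < 74 [not met]
  Not every element is met, so the patient fails to carry Stage 4.
The provider prevails.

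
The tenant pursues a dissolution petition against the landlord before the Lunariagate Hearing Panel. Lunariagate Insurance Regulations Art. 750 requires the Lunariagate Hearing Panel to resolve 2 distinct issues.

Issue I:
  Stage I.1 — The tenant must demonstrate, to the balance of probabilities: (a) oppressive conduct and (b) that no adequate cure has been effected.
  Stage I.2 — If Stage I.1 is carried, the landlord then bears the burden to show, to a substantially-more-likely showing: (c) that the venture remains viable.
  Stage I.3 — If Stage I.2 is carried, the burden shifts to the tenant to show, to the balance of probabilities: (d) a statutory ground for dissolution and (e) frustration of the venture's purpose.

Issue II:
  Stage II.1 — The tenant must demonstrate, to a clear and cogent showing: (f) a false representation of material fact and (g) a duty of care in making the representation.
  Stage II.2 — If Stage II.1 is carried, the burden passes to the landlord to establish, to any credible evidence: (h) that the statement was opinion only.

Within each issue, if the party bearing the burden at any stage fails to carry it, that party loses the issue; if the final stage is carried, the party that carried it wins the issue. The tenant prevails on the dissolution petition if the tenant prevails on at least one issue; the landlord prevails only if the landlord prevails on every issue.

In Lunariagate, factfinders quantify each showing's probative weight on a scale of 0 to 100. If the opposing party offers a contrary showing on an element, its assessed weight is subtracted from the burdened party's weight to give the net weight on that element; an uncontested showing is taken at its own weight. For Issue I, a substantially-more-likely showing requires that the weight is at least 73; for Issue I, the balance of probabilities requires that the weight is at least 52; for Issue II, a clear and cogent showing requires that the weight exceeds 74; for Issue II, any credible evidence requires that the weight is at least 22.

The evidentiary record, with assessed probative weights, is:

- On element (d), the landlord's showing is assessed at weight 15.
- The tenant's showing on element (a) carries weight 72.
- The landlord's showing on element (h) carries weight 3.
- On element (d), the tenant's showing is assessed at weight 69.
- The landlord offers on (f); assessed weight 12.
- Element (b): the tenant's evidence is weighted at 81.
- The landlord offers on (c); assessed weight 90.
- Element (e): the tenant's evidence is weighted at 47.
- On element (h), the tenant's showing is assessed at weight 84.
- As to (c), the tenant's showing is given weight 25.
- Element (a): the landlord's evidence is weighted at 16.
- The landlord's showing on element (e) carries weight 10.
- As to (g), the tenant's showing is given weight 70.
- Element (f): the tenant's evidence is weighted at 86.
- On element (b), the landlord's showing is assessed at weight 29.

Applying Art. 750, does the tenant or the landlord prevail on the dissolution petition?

— Issue I —
Stage I.1 — burden on tenant; standard: the balance of probabilities (weight is at least 52).
    (a): 72 − 16 = 56 ≥ 52 [met]
    (b): 81 − 29 = 52 ≥ 52 [met]
  Stage I.1 is satisfied; the onus moves to the landlord.
Stage I.2 — burden on landlord; standard: a substantially-more-likely showing (weight is at least 73).
    (c): 90 − 25 = 65 < 73 [not met]
  Stage I.2 not carried; the landlord fails its burden.
The analysis ends at Stage I.2; the tenant prevails on this issue.
— Issue II —
Stage II.1 (tenant, a clear and cogent showing, weight exceeds 74): (f) net 86−12=74 ≤ 74 — fails; (g) 70 ≤ 74 — fails.
  The tenant does not carry Stage II.1.
So the landlord prevails on this issue.
Per-issue: Issue I → tenant; Issue II → landlord. The tenant must prevail on at least one issue; overall, the tenant prevails.

tenant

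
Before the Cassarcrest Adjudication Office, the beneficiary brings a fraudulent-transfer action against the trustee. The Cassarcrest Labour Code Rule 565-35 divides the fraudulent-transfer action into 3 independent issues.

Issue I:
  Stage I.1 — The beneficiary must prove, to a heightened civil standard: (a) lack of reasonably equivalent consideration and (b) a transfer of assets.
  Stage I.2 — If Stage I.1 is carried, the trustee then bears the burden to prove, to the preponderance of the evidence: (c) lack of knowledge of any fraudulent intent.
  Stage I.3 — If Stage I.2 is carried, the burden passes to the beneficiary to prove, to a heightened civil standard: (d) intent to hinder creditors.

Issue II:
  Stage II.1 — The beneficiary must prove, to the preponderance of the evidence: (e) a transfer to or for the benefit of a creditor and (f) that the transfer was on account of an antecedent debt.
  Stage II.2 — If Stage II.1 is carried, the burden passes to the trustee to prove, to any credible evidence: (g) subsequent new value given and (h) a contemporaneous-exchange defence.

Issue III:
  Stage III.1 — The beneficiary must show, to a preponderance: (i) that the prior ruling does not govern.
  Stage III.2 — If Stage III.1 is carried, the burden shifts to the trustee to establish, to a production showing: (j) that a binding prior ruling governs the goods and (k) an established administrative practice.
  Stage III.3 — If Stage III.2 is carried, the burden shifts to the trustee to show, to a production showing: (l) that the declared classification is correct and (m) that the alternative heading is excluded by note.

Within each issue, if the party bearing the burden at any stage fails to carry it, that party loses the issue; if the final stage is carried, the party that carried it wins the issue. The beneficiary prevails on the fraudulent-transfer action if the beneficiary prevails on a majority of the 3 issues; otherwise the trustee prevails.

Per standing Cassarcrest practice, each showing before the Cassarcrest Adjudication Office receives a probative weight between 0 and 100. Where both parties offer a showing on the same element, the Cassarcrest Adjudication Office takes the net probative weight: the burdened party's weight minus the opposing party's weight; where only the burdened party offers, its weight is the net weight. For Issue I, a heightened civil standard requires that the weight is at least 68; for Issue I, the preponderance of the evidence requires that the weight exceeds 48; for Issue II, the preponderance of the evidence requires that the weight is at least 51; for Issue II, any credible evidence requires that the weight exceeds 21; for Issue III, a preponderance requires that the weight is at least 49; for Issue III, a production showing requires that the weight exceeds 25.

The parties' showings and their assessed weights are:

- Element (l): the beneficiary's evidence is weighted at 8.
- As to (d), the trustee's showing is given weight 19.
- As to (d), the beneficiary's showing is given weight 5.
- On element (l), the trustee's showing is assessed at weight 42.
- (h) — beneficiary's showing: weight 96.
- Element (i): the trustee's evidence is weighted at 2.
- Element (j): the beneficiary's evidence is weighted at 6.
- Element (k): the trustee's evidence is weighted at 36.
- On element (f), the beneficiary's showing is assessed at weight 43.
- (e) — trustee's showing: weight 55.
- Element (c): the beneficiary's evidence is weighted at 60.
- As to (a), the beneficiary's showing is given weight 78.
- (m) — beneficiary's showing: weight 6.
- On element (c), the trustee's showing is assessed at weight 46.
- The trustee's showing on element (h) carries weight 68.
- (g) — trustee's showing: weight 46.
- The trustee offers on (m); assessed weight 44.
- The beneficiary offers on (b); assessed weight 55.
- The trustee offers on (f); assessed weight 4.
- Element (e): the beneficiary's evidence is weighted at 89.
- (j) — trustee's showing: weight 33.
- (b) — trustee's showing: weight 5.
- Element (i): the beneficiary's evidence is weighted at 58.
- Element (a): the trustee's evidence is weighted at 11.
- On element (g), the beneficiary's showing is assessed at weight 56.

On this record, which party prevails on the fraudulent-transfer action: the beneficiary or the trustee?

— Issue I —
Stage I.1 (beneficiary, a heightened civil standard, weight is at least 68): (a) net 78−11=67 < 68 — fails; (b) net 55−5=50 < 68 — fails.
  Not every element is met, so the beneficiary fails to carry Stage I.1.
So the trustee prevails on this issue.
— Issue II —
Stage II.1 (beneficiary, the preponderance of the evidence, weight is at least 51): (e) net 89−55=34 < 51 — fails; (f) net 43−4=39 < 51 — fails.
  Stage II.1 not carried; the beneficiary fails its burden.
The trustee prevails on this issue.
— Issue III —
Stage III.1 (beneficiary, a preponderance, weight is at least 49): (i) net 58−2=56 ≥ 49 — meets.
  Stage III.1 carried; the burden shifts to the trustee.
Stage III.2 (trustee, a production showing, weight exceeds 25): (j) net 33−6=27 > 25 — meets; (k) 36 > 25 — meets.
  Stage III.2 carried; the burden remains with the trustee.
Stage III.3 (trustee, a production showing, weight exceeds 25): (l) net 42−8=34 > 25 — meets; (m) net 44−6=38 > 25 — meets.
  Stage III.3 carried; the final stage is satisfied.
Every stage carried; the trustee prevails on this issue.
Per-issue: Issue I → trustee; Issue II → trustee; Issue III → trustee. The beneficiary must prevail on a majority of issues; overall, the trustee prevails.

trustee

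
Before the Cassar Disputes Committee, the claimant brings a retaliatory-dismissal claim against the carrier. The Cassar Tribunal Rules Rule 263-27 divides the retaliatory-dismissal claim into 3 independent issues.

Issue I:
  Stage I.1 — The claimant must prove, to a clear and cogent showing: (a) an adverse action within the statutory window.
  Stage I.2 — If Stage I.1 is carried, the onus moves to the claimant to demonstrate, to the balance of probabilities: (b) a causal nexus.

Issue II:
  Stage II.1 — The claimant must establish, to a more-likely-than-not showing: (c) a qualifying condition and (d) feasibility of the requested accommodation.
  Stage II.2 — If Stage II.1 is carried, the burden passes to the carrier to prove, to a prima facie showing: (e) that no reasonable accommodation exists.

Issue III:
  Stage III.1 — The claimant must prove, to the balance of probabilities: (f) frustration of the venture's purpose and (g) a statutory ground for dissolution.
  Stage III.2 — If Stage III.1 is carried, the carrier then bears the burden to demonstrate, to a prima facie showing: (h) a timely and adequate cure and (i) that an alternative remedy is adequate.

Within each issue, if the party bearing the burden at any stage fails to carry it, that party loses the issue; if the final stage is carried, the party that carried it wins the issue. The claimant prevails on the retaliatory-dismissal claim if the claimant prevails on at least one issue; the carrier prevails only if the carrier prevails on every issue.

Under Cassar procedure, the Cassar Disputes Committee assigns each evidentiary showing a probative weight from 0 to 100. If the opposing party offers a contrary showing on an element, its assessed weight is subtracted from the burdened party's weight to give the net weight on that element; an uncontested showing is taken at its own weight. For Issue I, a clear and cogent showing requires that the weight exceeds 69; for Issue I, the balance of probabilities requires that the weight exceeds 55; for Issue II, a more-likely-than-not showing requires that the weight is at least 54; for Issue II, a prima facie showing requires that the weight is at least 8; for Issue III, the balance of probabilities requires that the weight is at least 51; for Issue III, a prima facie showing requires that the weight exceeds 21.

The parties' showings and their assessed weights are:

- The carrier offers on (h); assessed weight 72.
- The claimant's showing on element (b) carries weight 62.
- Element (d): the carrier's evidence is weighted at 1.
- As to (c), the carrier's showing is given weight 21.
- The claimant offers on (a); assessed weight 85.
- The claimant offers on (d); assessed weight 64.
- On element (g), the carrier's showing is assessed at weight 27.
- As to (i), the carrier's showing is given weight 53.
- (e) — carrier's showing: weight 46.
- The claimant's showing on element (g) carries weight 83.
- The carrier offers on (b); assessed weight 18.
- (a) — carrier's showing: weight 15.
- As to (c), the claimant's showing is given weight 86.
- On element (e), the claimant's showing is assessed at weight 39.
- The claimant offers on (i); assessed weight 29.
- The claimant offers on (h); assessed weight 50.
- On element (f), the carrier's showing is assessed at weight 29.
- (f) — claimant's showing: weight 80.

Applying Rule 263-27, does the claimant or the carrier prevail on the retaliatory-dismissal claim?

— Issue I —
Stage I.1 (claimant, a clear and cogent showing, weight exceeds 69): (a) net 85−15=70 > 69 — meets.
  All elements met. The claimant retains the burden for Stage I.2.
Stage I.2 (claimant, the balance of probabilities, weight exceeds 55): (b) net 62−18=44 ≤ 55 — fails.
  The claimant does not carry Stage I.2.
The carrier prevails on this issue.
— Issue II —
At Stage II.1 the claimant must meet a more-likely-than-not showing (weight is at least 54): on (c) the weight is 86 less the opposing 21 gives net 65, ≥ 54, so (c) meets the standard; on (d) the weight is 64 less the opposing 1 gives net 63, ≥ 54, so (d) meets the standard.
  The claimant carries Stage II.1; the carrier now bears the burden.
At Stage II.2 the carrier must meet a prima facie showing (weight is at least 8): on (e) the weight is 46 less the opposing 39 gives net 7, < 8, so (e) does not meet the standard.
  Stage II.2 not carried; the carrier fails its burden.
The analysis ends at Stage II.2; the claimant prevails on this issue.
— Issue III —
Stage III.1 — burden on claimant; standard: the balance of probabilities (weight is at least 51).
    (f): 80 − 29 = 51 ≥ 51 [met]
    (g): 83 − 27 = 56 ≥ 51 [met]
  The claimant carries Stage III.1; the carrier now bears the burden.
Stage III.2 — burden on carrier; standard: a prima facie showing (weight exceeds 21).
    (h): 72 − 50 = 22 > 21 [met]
    (i): 53 − 29 = 24 > 21 [met]
  The carrier carries the last stage.
All stages carried — the carrier prevails on this issue.
Per-issue: Issue I → carrier; Issue II → claimant; Issue III → carrier. The claimant must prevail on at least one issue; overall, the claimant prevails.

claimant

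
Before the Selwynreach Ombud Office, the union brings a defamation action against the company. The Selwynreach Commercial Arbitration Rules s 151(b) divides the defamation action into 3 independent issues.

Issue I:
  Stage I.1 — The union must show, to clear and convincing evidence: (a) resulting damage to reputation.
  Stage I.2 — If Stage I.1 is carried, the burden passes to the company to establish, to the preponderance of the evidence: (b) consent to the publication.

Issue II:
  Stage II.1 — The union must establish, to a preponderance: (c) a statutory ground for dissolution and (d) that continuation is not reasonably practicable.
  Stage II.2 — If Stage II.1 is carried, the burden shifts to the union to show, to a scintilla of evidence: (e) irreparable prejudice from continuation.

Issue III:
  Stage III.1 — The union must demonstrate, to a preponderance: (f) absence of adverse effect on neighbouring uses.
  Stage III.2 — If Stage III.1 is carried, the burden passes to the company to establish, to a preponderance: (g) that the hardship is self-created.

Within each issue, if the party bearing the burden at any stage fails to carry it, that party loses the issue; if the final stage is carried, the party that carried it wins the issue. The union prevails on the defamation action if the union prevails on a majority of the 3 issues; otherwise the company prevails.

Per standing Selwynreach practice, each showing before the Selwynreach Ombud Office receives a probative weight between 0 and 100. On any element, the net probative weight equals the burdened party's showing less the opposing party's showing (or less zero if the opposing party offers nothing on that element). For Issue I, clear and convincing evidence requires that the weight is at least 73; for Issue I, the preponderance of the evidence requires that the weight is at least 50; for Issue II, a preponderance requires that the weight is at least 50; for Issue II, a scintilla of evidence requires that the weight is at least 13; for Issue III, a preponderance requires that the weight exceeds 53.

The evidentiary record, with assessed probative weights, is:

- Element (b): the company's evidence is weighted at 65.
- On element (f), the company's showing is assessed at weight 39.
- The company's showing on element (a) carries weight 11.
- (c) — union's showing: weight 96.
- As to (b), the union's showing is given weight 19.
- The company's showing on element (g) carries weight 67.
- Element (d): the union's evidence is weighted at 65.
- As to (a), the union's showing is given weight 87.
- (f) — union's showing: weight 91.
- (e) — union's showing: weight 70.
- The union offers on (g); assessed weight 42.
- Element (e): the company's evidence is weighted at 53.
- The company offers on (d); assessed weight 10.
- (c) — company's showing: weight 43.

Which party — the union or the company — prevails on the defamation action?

— Issue I —
At Stage I.1 the union must meet clear and convincing evidence (weight is at least 73): on (a) the weight is 87 less the opposing 11 gives net 76, which does reach 73, so (a) meets the standard.
  All elements met. The burden passes to the company.
At Stage I.2 the company must meet the preponderance of the evidence (weight is at least 50): on (b) the weight is 65 less the opposing 19 gives net 46, < 50, so (b) does not meet the standard.
  Stage I.2 not carried; the company fails its burden.
So the union prevails on this issue.
— Issue II —
Stage II.1 (union, a preponderance, weight is at least 50): (c) net 96−43=53 ≥ 50 — meets; (d) net 65−10=55 ≥ 50 — meets.
  Stage II.1 carried; the burden remains with the union.
Stage II.2 (union, a scintilla of evidence, weight is at least 13): (e) net 70−53=17 ≥ 13 — meets.
  Stage II.2 carried; the final stage is satisfied.
Every stage carried; the union prevails on this issue.
— Issue III —
At Stage III.1 the union must meet a preponderance (weight exceeds 53): on (f) the weight is 91 less the opposing 39 gives net 52, ≤ 53, so (f) does not meet the standard.
  The union does not carry Stage III.1.
The company prevails on this issue.
Per-issue: Issue I → union; Issue II → union; Issue III → company. The union must prevail on a majority of issues; overall, the union prevails.

union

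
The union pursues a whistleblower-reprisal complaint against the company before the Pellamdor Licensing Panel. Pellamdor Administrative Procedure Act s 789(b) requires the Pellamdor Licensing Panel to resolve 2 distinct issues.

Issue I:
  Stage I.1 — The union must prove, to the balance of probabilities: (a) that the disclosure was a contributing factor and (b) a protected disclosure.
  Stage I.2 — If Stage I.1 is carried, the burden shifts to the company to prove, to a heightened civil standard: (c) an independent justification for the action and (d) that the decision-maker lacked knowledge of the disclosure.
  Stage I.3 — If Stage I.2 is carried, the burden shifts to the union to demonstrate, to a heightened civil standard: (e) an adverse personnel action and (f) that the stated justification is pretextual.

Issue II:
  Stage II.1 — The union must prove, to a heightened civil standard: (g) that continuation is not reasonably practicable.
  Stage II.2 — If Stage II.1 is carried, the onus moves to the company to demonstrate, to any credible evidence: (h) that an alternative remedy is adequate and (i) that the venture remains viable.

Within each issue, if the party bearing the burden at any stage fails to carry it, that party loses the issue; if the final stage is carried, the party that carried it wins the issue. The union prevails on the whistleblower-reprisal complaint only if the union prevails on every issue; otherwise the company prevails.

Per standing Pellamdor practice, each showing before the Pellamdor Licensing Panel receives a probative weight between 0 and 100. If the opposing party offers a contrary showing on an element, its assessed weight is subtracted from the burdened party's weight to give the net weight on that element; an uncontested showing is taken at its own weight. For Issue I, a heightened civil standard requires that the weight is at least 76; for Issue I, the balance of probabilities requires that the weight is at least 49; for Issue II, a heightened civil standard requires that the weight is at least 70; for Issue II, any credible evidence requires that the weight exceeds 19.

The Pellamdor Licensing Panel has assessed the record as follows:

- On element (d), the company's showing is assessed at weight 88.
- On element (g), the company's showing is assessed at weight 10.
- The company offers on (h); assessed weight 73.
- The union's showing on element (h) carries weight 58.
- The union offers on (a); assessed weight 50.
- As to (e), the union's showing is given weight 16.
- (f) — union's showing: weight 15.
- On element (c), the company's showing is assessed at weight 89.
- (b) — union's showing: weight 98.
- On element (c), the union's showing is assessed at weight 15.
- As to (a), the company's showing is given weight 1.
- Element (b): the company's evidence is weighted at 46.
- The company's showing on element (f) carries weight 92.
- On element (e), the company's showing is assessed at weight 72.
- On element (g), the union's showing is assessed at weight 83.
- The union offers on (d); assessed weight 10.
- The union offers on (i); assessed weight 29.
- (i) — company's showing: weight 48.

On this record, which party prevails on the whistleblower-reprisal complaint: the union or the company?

union

— Issue I —
Stage I.1 — burden on union; standard: the balance of probabilities (weight is at least 49).
    (a): 50 − 1 = 49 ≥ 49 [met]
    (b): 98 − 46 = 52 ≥ 49 [met]
  Stage I.1 is satisfied; the onus moves to the company.
Stage I.2 — burden on company; standard: a heightened civil standard (weight is at least 76).
    (c): 89 − 15 = 74 < 76 [not met]
    (d): 88 − 10 = 78 ≥ 76 [met]
  Not every element is met, so the company fails to carry Stage I.2.
The analysis ends at Stage I.2; the union prevails on this issue.
— Issue II —
Stage II.1 (union, a heightened civil standard, weight is at least 70): (g) net 83−10=73 ≥ 70 — meets.
  The union carries Stage II.1; the company now bears the burden.
Stage II.2 (company, any credible evidence, weight exceeds 19): (h) net 73−58=15 ≤ 19 — fails; (i) net 48−29=19 ≤ 19 — fails.
  The company does not carry Stage II.2.
The analysis ends at Stage II.2; the union prevails on this issue.
Per-issue: Issue I → union; Issue II → union. The union must prevail on every issue; overall, the union prevails.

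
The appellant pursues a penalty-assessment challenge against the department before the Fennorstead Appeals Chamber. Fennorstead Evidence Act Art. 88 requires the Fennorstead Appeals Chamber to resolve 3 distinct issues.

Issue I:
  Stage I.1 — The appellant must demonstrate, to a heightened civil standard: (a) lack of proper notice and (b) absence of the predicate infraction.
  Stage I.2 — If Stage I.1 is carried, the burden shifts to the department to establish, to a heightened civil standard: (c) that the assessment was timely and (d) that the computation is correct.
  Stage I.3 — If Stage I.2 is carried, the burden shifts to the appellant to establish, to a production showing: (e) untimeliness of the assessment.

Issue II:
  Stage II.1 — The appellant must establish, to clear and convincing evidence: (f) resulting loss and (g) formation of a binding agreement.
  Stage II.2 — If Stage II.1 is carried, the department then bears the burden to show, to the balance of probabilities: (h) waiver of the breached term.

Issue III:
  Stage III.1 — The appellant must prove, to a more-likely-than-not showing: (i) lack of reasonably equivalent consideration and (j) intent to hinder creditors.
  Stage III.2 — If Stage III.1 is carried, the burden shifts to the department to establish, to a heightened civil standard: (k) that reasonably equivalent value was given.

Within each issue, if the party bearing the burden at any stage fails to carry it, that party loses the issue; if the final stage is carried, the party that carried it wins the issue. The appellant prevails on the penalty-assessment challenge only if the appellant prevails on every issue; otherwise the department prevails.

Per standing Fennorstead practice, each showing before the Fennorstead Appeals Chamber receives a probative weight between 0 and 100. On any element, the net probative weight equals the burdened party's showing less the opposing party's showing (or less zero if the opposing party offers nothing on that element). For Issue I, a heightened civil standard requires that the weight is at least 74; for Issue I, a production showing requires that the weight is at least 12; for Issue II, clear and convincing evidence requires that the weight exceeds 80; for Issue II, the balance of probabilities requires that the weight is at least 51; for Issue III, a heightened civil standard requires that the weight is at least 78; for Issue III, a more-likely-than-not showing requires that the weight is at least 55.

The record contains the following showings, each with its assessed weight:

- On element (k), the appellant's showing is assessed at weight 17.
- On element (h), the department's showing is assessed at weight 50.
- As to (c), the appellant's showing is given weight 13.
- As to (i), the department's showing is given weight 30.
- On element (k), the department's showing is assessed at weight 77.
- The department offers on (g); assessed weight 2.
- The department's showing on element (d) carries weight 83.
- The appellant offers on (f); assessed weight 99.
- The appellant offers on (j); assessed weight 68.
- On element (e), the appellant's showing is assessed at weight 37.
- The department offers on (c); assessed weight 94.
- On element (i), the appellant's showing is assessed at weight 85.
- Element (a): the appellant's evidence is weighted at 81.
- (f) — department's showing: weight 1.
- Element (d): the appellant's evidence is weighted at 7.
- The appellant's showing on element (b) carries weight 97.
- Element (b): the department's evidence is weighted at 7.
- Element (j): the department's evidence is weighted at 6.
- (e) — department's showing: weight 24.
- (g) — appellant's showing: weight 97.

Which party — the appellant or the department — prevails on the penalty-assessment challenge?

appellant

— Issue I —
Stage I.1 (appellant, a heightened civil standard, weight is at least 74): (a) 81 ≥ 74 — meets; (b) net 97−7=90 ≥ 74 — meets.
  Stage I.1 is satisfied; the onus moves to the department.
Stage I.2 (department, a heightened civil standard, weight is at least 74): (c) net 94−13=81 ≥ 74 — meets; (d) net 83−7=76 ≥ 74 — meets.
  The department carries Stage I.2; the appellant now bears the burden.
Stage I.3 (appellant, a production showing, weight is at least 12): (e) net 37−24=13 ≥ 12 — meets.
  All elements met at the final stage.
All stages carried — the appellant prevails on this issue.
— Issue II —
At Stage II.1 the appellant must meet clear and convincing evidence (weight exceeds 80): on (f) the weight is 99 less the opposing 1 gives net 98, which does exceed 80, so (f) meets the standard; on (g) the weight is 97 less the opposing 2 gives net 95, > 80, so (g) meets the standard.
  All elements met. The burden passes to the department.
At Stage II.2 the department must meet the balance of probabilities (weight is at least 51): on (h) the weight is 50, which does not reach 51, so (h) does not meet the standard.
  Stage II.2 not carried; the department fails its burden.
The analysis ends at Stage II.2; the appellant prevails on this issue.
— Issue III —
Stage III.1 — burden on appellant; standard: a more-likely-than-not showing (weight is at least 55).
    (i): 85 − 30 = 55 ≥ 55 [met]
    (j): 68 − 6 = 62 ≥ 55 [met]
  Stage III.1 is satisfied; the onus moves to the department.
Stage III.2 — burden on department; standard: a heightened civil standard (weight is at least 78).
    (k): 77 − 17 = 60 < 78 [not met]
  Not every element is met, so the department fails to carry Stage III.2.
So the appellant prevails on this issue.
Per-issue: Issue I → appellant; Issue II → appellant; Issue III → appellant. The appellant must prevail on every issue; overall, the appellant prevails.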